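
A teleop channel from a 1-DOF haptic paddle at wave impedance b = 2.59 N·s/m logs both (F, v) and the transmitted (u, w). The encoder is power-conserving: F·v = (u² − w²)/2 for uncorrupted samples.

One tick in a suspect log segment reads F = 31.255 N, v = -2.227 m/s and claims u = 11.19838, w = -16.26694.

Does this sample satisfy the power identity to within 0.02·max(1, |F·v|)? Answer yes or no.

yes

F·v = 31.255×(-2.227) = -69.60488 W.
(u² − w²)/2 = (125.40371 − 264.61334)/2 = -69.60481 W.
|Δ| = 0.00007;  2% of max(1, |F·v|) = 1.39210.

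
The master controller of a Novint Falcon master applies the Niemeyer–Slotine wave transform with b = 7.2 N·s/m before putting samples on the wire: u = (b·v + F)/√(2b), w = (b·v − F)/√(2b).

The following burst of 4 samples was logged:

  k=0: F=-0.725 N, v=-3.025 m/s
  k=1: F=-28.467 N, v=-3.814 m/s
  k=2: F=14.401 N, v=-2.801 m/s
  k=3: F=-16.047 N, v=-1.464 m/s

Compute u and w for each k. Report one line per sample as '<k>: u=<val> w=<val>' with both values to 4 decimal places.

k=0: b·v=7.2×(-3.025)=-21.7800; √(2b)=3.7947; u=(-21.7800+(-0.725))/3.7947=-5.9306, w=(-21.7800−(-0.725))/3.7947=-5.5485
k=1: b·v=7.2×(-3.814)=-27.4608; √(2b)=3.7947; u=(-27.4608+(-28.467))/3.7947=-14.7383, w=(-27.4608−(-28.467))/3.7947=0.2652
k=2: b·v=7.2×(-2.801)=-20.1672; √(2b)=3.7947; u=(-20.1672+14.401)/3.7947=-1.5195, w=(-20.1672−14.401)/3.7947=-9.1095
k=3: b·v=7.2×(-1.464)=-10.5408; √(2b)=3.7947; u=(-10.5408+(-16.047))/3.7947=-7.0065, w=(-10.5408−(-16.047))/3.7947=1.4510

0: u=-5.9306 w=-5.5485
1: u=-14.7383 w=0.2652
2: u=-1.5195 w=-9.1095
3: u=-7.0065 w=1.4510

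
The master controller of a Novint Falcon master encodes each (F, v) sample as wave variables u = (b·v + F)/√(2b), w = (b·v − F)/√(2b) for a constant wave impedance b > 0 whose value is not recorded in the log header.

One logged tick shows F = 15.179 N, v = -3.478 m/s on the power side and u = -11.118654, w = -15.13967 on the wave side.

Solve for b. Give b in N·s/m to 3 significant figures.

u + w = -26.258324;  u + w = √(2b)·v, so √(2b) = -26.258324/(-3.478) = 7.549834.
b = (√(2b))²/2 = 56.999999/2 = 28.500000.
(Check via u − w = 2F/√(2b): u − w = 4.021016, 2F/√(2b) = 4.021015.)

b = 28.5 N·s/m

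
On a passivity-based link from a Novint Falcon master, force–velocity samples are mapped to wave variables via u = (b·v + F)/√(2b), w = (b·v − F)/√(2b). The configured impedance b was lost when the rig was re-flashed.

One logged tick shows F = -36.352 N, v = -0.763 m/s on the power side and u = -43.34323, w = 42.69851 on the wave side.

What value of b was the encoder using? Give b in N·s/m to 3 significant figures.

b = 0.357 N·s/m

u + w = -0.6447;  u + w = √(2b)·v, so √(2b) = -0.6447/(-0.763) = 0.8450.
b = (√(2b))²/2 = 0.7140/2 = 0.3570.
(Check via u − w = 2F/√(2b): u − w = -86.0417, 2F/√(2b) = -86.0422.)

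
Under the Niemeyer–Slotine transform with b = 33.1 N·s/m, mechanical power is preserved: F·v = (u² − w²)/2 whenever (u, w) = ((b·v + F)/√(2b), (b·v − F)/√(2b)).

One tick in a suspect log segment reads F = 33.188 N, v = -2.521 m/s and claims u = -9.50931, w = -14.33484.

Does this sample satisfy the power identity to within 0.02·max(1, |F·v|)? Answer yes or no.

no

F·v = 33.188×(-2.521) = -83.6669 W.
(u² − w²)/2 = (90.4270 − 205.4876)/2 = -57.5303 W.
|Δ| = 26.1366;  2% of max(1, |F·v|) = 1.6733.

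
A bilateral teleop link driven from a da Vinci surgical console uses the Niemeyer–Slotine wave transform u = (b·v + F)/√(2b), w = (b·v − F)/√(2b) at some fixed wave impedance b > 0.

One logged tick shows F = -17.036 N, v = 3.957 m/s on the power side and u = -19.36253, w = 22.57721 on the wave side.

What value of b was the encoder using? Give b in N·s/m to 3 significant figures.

b = 0.33 N·s/m

u + w = 3.2147;  u + w = √(2b)·v, so √(2b) = 3.2147/3.957 = 0.8124.
b = (√(2b))²/2 = 0.6600/2 = 0.3300.
(Check via u − w = 2F/√(2b): u − w = -41.9397, 2F/√(2b) = -41.9398.)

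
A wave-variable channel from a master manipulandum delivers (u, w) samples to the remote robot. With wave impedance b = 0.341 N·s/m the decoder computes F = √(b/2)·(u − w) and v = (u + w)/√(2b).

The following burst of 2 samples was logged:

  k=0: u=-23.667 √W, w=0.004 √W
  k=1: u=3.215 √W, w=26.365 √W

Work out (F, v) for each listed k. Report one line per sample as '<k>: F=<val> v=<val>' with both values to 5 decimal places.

k=0: u−w=-23.67100, u+w=-23.66300; √(b/2)=0.41292, √(2b)=0.82583; F=0.41292×(-23.671)=-9.77415, v=-23.66300/0.82583=-28.65350
k=1: u−w=-23.15000, u+w=29.58000; √(b/2)=0.41292, √(2b)=0.82583; F=0.41292×(-23.15)=-9.55902, v=29.58000/0.82583=35.81838

0: F=-9.77415 v=-28.65350
1: F=-9.55902 v=35.81838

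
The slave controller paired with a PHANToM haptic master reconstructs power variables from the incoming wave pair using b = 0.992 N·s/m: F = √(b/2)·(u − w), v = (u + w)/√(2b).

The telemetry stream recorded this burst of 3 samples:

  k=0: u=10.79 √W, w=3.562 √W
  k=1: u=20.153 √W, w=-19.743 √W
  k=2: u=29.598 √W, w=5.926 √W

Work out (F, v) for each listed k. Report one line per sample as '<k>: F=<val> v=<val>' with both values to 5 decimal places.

0: F=5.09048 v=10.18924
1: F=28.09766 v=0.29108
2: F=16.67154 v=25.22035

k=0: u−w=7.22800, u+w=14.35200; √(b/2)=0.70427, √(2b)=1.40855; F=0.70427×7.228=5.09048, v=14.35200/1.40855=10.18924
k=1: u−w=39.89600, u+w=0.41000; √(b/2)=0.70427, √(2b)=1.40855; F=0.70427×39.896=28.09766, v=0.41000/1.40855=0.29108
k=2: u−w=23.67200, u+w=35.52400; √(b/2)=0.70427, √(2b)=1.40855; F=0.70427×23.672=16.67154, v=35.52400/1.40855=25.22035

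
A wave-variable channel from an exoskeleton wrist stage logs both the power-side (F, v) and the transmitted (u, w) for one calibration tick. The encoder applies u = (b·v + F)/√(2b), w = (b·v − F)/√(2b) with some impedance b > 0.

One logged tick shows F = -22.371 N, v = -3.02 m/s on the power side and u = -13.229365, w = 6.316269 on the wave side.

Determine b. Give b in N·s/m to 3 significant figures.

b = 2.62 N·s/m

u + w = -6.913096;  u + w = √(2b)·v, so √(2b) = -6.913096/(-3.02) = 2.289105.
b = (√(2b))²/2 = 5.240000/2 = 2.620000.
(Check via u − w = 2F/√(2b): u − w = -19.545634, 2F/√(2b) = -19.545633.)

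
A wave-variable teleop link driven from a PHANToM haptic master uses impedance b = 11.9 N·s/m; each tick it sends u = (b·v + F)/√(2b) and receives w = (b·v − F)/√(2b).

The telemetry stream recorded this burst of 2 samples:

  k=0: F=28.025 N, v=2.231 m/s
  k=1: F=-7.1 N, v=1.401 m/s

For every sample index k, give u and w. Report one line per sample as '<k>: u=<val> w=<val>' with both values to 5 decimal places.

k=0: b·v=11.9×2.231=26.54890; √(2b)=4.87852; u=(26.54890+28.025)/4.87852=11.18656, w=(26.54890−28.025)/4.87852=-0.30257
k=1: b·v=11.9×1.401=16.67190; √(2b)=4.87852; u=(16.67190+(-7.1))/4.87852=1.96205, w=(16.67190−(-7.1))/4.87852=4.87276

0: u=11.18656 w=-0.30257
1: u=1.96205 w=4.87276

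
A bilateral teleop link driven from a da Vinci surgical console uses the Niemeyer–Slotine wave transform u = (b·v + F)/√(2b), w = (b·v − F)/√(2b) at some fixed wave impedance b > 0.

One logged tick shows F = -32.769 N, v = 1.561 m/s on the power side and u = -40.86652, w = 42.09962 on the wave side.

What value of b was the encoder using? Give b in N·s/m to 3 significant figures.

b = 0.312 N·s/m

u + w = 1.23310;  u + w = √(2b)·v, so √(2b) = 1.23310/1.561 = 0.78994.
b = (√(2b))²/2 = 0.62401/2 = 0.31200.
(Check via u − w = 2F/√(2b): u − w = -82.96614, 2F/√(2b) = -82.96555.)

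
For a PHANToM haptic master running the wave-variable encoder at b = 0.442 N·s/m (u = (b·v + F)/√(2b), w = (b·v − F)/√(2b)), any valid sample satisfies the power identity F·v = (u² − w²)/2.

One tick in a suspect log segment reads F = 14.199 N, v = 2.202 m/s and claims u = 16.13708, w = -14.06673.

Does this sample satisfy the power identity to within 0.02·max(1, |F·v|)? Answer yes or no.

F·v = 14.199×2.202 = 31.26620 W.
(u² − w²)/2 = (260.40535 − 197.87289)/2 = 31.26623 W.
|Δ| = 0.00003;  2% of max(1, |F·v|) = 0.62532.

yes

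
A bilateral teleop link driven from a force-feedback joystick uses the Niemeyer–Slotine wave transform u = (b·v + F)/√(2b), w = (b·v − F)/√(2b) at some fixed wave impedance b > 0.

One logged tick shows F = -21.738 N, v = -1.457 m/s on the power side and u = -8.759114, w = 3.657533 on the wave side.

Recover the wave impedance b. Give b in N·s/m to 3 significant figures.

u + w = -5.101581;  u + w = √(2b)·v, so √(2b) = -5.101581/(-1.457) = 3.501428.
b = (√(2b))²/2 = 12.260000/2 = 6.130000.
(Check via u − w = 2F/√(2b): u − w = -12.416647, 2F/√(2b) = -12.416647.)

b = 6.13 N·s/m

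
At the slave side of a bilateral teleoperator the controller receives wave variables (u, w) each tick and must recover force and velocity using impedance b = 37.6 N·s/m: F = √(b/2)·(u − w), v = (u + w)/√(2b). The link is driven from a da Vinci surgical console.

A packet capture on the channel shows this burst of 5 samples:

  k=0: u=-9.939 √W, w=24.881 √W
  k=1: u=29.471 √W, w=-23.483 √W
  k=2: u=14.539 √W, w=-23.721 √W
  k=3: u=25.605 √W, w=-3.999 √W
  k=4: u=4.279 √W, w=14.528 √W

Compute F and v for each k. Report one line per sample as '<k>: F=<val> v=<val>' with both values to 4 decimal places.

0: F=-150.9759 v=1.7231
1: F=229.6031 v=0.6905
2: F=165.8914 v=-1.0588
3: F=128.3599 v=2.4915
4: F=-44.4386 v=2.1688

k=0: u−w=-34.8200, u+w=14.9420; √(b/2)=4.3359, √(2b)=8.6718; F=4.3359×(-34.82)=-150.9759, v=14.9420/8.6718=1.7231
k=1: u−w=52.9540, u+w=5.9880; √(b/2)=4.3359, √(2b)=8.6718; F=4.3359×52.954=229.6031, v=5.9880/8.6718=0.6905
k=2: u−w=38.2600, u+w=-9.1820; √(b/2)=4.3359, √(2b)=8.6718; F=4.3359×38.26=165.8914, v=-9.1820/8.6718=-1.0588
k=3: u−w=29.6040, u+w=21.6060; √(b/2)=4.3359, √(2b)=8.6718; F=4.3359×29.604=128.3599, v=21.6060/8.6718=2.4915
k=4: u−w=-10.2490, u+w=18.8070; √(b/2)=4.3359, √(2b)=8.6718; F=4.3359×(-10.249)=-44.4386, v=18.8070/8.6718=2.1688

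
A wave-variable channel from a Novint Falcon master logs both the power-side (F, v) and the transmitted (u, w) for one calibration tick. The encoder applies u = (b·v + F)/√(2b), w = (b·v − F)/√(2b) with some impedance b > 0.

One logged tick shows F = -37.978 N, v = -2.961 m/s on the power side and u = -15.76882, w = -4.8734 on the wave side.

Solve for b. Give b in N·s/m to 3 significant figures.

b = 24.3 N·s/m

u + w = -20.64222;  u + w = √(2b)·v, so √(2b) = -20.64222/(-2.961) = 6.97137.
b = (√(2b))²/2 = 48.59997/2 = 24.29998.
(Check via u − w = 2F/√(2b): u − w = -10.89542, 2F/√(2b) = -10.89542.)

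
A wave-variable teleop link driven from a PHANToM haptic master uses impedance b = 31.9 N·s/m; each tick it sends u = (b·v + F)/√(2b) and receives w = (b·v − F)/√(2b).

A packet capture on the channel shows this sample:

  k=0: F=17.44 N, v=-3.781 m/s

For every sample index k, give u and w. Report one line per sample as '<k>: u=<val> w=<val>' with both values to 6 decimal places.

k=0: b·v=31.9×(-3.781)=-120.613900; √(2b)=7.987490; u=(-120.613900+17.44)/7.987490=-12.916936, w=(-120.613900−17.44)/7.987490=-17.283765

0: u=-12.916936 w=-17.283765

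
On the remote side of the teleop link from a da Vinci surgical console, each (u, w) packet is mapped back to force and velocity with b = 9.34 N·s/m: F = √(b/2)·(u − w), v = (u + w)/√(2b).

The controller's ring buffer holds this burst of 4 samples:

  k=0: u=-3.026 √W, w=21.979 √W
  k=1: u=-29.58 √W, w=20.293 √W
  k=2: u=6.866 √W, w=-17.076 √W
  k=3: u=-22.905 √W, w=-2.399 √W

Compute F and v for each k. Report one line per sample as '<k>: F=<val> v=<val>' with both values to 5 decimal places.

k=0: u−w=-25.00500, u+w=18.95300; √(b/2)=2.16102, √(2b)=4.32204; F=2.16102×(-25.005)=-54.03626, v=18.95300/4.32204=4.38520
k=1: u−w=-49.87300, u+w=-9.28700; √(b/2)=2.16102, √(2b)=4.32204; F=2.16102×(-49.873)=-107.77646, v=-9.28700/4.32204=-2.14876
k=2: u−w=23.94200, u+w=-10.21000; √(b/2)=2.16102, √(2b)=4.32204; F=2.16102×23.942=51.73910, v=-10.21000/4.32204=-2.36231
k=3: u−w=-20.50600, u+w=-25.30400; √(b/2)=2.16102, √(2b)=4.32204; F=2.16102×(-20.506)=-44.31384, v=-25.30400/4.32204=-5.85465

0: F=-54.03626 v=4.38520
1: F=-107.77646 v=-2.14876
2: F=51.73910 v=-2.36231
3: F=-44.31384 v=-5.85465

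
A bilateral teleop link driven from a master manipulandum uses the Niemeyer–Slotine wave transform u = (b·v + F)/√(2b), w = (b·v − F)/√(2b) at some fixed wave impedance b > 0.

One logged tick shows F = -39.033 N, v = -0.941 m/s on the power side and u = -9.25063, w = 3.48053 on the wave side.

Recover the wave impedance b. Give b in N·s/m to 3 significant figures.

u + w = -5.7701;  u + w = √(2b)·v, so √(2b) = -5.7701/(-0.941) = 6.1319.
b = (√(2b))²/2 = 37.6000/2 = 18.8000.
(Check via u − w = 2F/√(2b): u − w = -12.7312, 2F/√(2b) = -12.7312.)

b = 18.8 N·s/m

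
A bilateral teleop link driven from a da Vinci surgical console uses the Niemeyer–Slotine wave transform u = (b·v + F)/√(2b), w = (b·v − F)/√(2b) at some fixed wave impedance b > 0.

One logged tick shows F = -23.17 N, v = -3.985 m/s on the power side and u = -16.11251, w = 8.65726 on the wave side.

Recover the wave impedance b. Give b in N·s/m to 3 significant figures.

b = 1.75 N·s/m

u + w = -7.45525;  u + w = √(2b)·v, so √(2b) = -7.45525/(-3.985) = 1.87083.
b = (√(2b))²/2 = 3.50000/2 = 1.75000.
(Check via u − w = 2F/√(2b): u − w = -24.76977, 2F/√(2b) = -24.76978.)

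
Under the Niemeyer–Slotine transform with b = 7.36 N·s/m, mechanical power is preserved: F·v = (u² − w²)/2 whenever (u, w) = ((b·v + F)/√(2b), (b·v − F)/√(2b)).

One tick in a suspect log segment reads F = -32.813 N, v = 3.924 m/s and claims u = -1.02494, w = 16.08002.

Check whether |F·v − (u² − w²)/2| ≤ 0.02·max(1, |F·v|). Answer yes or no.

yes

F·v = (-32.813)×3.924 = -128.75821 W.
(u² − w²)/2 = (1.05050 − 258.56704)/2 = -128.75827 W.
|Δ| = 0.00006;  2% of max(1, |F·v|) = 2.57516.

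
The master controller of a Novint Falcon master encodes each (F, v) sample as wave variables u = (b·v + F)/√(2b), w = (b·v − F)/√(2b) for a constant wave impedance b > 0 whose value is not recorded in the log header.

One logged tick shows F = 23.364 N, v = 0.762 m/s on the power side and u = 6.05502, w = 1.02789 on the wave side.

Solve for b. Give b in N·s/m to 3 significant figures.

u + w = 7.0829;  u + w = √(2b)·v, so √(2b) = 7.0829/0.762 = 9.2952.
b = (√(2b))²/2 = 86.4000/2 = 43.2000.
(Check via u − w = 2F/√(2b): u − w = 5.0271, 2F/√(2b) = 5.0271.)

b = 43.2 N·s/m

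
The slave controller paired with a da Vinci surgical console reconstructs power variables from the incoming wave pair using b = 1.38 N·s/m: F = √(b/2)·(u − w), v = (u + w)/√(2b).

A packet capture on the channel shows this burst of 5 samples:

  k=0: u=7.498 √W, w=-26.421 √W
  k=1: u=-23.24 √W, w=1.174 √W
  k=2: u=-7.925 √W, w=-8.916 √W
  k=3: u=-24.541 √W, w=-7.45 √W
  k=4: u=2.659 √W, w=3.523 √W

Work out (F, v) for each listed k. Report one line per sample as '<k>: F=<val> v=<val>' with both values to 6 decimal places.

0: F=28.175237 v=-11.390307
1: F=-20.279791 v=-13.282171
2: F=0.823186 v=-10.137091
3: F=-14.196851 v=-19.256319
4: F=-0.717692 v=3.721127

k=0: u−w=33.919000, u+w=-18.923000; √(b/2)=0.830662, √(2b)=1.661325; F=0.830662×33.919=28.175237, v=-18.923000/1.661325=-11.390307
k=1: u−w=-24.414000, u+w=-22.066000; √(b/2)=0.830662, √(2b)=1.661325; F=0.830662×(-24.414)=-20.279791, v=-22.066000/1.661325=-13.282171
k=2: u−w=0.991000, u+w=-16.841000; √(b/2)=0.830662, √(2b)=1.661325; F=0.830662×0.991=0.823186, v=-16.841000/1.661325=-10.137091
k=3: u−w=-17.091000, u+w=-31.991000; √(b/2)=0.830662, √(2b)=1.661325; F=0.830662×(-17.091)=-14.196851, v=-31.991000/1.661325=-19.256319
k=4: u−w=-0.864000, u+w=6.182000; √(b/2)=0.830662, √(2b)=1.661325; F=0.830662×(-0.864)=-0.717692, v=6.182000/1.661325=3.721127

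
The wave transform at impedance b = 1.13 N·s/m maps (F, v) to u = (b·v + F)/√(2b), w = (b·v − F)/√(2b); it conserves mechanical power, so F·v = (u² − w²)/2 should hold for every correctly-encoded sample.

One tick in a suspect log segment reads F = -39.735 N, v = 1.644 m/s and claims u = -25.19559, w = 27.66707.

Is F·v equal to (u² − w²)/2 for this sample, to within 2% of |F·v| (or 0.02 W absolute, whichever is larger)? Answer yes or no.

yes

F·v = (-39.735)×1.644 = -65.32434 W.
(u² − w²)/2 = (634.81776 − 765.46676)/2 = -65.32450 W.
|Δ| = 0.00016;  2% of max(1, |F·v|) = 1.30649.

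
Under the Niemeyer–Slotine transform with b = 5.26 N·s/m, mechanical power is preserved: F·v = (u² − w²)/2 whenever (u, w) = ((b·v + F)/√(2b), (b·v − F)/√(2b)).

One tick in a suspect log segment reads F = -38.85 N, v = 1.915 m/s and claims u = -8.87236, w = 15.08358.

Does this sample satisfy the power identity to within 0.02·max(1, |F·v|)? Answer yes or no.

F·v = (-38.85)×1.915 = -74.39775 W.
(u² − w²)/2 = (78.71877 − 227.51439)/2 = -74.39781 W.
|Δ| = 0.00006;  2% of max(1, |F·v|) = 1.48796.

yes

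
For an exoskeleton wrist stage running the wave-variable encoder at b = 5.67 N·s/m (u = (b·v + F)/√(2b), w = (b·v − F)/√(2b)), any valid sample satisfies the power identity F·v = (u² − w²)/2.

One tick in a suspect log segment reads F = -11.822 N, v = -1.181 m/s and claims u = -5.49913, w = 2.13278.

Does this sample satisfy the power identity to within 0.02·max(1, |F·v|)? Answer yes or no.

F·v = (-11.822)×(-1.181) = 13.9618 W.
(u² − w²)/2 = (30.2404 − 4.5488)/2 = 12.8458 W.
|Δ| = 1.1159;  2% of max(1, |F·v|) = 0.2792.

no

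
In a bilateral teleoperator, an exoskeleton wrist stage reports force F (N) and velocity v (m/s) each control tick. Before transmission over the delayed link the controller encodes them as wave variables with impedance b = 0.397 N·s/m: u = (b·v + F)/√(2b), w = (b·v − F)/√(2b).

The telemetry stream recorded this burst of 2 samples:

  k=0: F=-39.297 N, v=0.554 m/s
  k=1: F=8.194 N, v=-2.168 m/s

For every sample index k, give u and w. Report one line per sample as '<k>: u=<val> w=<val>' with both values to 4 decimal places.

0: u=-43.8542 w=44.3479
1: u=8.2298 w=-10.1616

k=0: b·v=0.397×0.554=0.2199; √(2b)=0.8911; u=(0.2199+(-39.297))/0.8911=-43.8542, w=(0.2199−(-39.297))/0.8911=44.3479
k=1: b·v=0.397×(-2.168)=-0.8607; √(2b)=0.8911; u=(-0.8607+8.194)/0.8911=8.2298, w=(-0.8607−8.194)/0.8911=-10.1616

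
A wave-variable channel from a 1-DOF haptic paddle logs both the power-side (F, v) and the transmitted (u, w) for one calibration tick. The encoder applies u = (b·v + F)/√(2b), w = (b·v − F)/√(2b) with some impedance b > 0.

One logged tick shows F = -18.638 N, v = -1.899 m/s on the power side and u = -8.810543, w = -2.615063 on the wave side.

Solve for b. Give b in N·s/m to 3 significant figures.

b = 18.1 N·s/m

u + w = -11.425606;  u + w = √(2b)·v, so √(2b) = -11.425606/(-1.899) = 6.016643.
b = (√(2b))²/2 = 36.199999/2 = 18.099999.
(Check via u − w = 2F/√(2b): u − w = -6.195480, 2F/√(2b) = -6.195481.)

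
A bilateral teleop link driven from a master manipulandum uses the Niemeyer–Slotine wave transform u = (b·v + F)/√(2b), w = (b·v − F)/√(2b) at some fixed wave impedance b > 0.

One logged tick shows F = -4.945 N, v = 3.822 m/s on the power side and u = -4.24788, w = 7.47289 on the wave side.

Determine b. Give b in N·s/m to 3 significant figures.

u + w = 3.22501;  u + w = √(2b)·v, so √(2b) = 3.22501/3.822 = 0.84380.
b = (√(2b))²/2 = 0.71200/2 = 0.35600.
(Check via u − w = 2F/√(2b): u − w = -11.72077, 2F/√(2b) = -11.72076.)

b = 0.356 N·s/m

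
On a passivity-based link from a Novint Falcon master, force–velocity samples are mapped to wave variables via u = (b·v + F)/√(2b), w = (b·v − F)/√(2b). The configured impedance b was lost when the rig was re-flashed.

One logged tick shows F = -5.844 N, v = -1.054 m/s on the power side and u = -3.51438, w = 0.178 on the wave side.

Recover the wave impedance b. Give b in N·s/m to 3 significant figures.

u + w = -3.3364;  u + w = √(2b)·v, so √(2b) = -3.3364/(-1.054) = 3.1654.
b = (√(2b))²/2 = 10.0200/2 = 5.0100.
(Check via u − w = 2F/√(2b): u − w = -3.6924, 2F/√(2b) = -3.6924.)

b = 5.01 N·s/m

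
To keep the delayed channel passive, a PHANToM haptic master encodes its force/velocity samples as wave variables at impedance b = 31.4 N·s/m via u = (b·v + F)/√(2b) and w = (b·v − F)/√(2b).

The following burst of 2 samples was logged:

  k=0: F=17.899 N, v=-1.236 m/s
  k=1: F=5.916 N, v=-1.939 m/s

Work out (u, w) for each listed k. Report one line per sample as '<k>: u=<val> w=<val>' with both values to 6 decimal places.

0: u=-2.638781 w=-7.156081
1: u=-6.936412 w=-8.429475

k=0: b·v=31.4×(-1.236)=-38.810400; √(2b)=7.924645; u=(-38.810400+17.899)/7.924645=-2.638781, w=(-38.810400−17.899)/7.924645=-7.156081
k=1: b·v=31.4×(-1.939)=-60.884600; √(2b)=7.924645; u=(-60.884600+5.916)/7.924645=-6.936412, w=(-60.884600−5.916)/7.924645=-8.429475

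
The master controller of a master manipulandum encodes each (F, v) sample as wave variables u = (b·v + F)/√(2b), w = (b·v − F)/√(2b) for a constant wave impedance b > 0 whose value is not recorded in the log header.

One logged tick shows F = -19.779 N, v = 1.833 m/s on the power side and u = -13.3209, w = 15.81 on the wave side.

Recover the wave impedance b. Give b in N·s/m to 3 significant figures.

u + w = 2.4891;  u + w = √(2b)·v, so √(2b) = 2.4891/1.833 = 1.3579.
b = (√(2b))²/2 = 1.8440/2 = 0.9220.
(Check via u − w = 2F/√(2b): u − w = -29.1309, 2F/√(2b) = -29.1309.)

b = 0.922 N·s/m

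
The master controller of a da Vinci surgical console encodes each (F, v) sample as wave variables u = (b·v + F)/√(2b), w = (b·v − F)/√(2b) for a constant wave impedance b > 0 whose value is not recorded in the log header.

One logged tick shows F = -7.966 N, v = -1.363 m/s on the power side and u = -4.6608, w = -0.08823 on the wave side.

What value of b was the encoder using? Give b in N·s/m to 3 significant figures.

u + w = -4.74903;  u + w = √(2b)·v, so √(2b) = -4.74903/(-1.363) = 3.48425.
b = (√(2b))²/2 = 12.13998/2 = 6.06999.
(Check via u − w = 2F/√(2b): u − w = -4.57257, 2F/√(2b) = -4.57258.)

b = 6.07 N·s/m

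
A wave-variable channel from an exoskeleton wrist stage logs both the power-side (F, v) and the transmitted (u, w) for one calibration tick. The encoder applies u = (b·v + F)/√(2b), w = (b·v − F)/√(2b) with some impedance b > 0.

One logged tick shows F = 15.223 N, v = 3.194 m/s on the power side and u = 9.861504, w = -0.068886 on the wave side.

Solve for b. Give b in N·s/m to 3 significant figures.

b = 4.7 N·s/m

u + w = 9.792618;  u + w = √(2b)·v, so √(2b) = 9.792618/3.194 = 3.065942.
b = (√(2b))²/2 = 9.399999/2 = 4.699999.
(Check via u − w = 2F/√(2b): u − w = 9.930390, 2F/√(2b) = 9.930391.)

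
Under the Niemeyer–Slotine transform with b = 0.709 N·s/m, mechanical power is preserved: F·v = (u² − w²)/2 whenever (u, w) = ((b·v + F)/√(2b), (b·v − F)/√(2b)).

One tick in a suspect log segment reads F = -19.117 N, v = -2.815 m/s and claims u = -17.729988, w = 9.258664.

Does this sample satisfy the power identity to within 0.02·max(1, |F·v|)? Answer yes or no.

F·v = (-19.117)×(-2.815) = 53.814355 W.
(u² − w²)/2 = (314.352474 − 85.722859)/2 = 114.314808 W.
|Δ| = 60.500453;  2% of max(1, |F·v|) = 1.076287.

no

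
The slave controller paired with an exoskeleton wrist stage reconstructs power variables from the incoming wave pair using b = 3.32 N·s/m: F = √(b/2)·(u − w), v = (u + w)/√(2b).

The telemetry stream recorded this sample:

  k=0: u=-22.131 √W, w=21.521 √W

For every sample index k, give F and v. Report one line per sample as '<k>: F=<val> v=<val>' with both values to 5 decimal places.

0: F=-56.24167 v=-0.23673

k=0: u−w=-43.65200, u+w=-0.61000; √(b/2)=1.28841, √(2b)=2.57682; F=1.28841×(-43.652)=-56.24167, v=-0.61000/2.57682=-0.23673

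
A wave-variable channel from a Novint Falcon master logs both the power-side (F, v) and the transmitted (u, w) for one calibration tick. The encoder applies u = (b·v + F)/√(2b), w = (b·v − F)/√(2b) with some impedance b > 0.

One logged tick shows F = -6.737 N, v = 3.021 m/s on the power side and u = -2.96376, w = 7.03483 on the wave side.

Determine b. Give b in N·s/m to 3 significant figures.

b = 0.908 N·s/m

u + w = 4.07107;  u + w = √(2b)·v, so √(2b) = 4.07107/3.021 = 1.34759.
b = (√(2b))²/2 = 1.81600/2 = 0.90800.
(Check via u − w = 2F/√(2b): u − w = -9.99859, 2F/√(2b) = -9.99859.)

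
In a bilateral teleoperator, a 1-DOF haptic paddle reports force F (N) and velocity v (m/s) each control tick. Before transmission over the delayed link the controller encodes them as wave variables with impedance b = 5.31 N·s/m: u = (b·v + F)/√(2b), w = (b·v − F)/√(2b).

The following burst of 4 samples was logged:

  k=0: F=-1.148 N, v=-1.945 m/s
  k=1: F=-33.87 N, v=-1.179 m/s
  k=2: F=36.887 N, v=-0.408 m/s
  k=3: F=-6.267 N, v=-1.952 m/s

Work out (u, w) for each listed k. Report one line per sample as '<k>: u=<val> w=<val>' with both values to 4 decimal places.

0: u=-3.5215 w=-2.8169
1: u=-12.3144 w=8.4722
2: u=10.6543 w=-11.9839
3: u=-5.1037 w=-1.2575

k=0: b·v=5.31×(-1.945)=-10.3279; √(2b)=3.2588; u=(-10.3279+(-1.148))/3.2588=-3.5215, w=(-10.3279−(-1.148))/3.2588=-2.8169
k=1: b·v=5.31×(-1.179)=-6.2605; √(2b)=3.2588; u=(-6.2605+(-33.87))/3.2588=-12.3144, w=(-6.2605−(-33.87))/3.2588=8.4722
k=2: b·v=5.31×(-0.408)=-2.1665; √(2b)=3.2588; u=(-2.1665+36.887)/3.2588=10.6543, w=(-2.1665−36.887)/3.2588=-11.9839
k=3: b·v=5.31×(-1.952)=-10.3651; √(2b)=3.2588; u=(-10.3651+(-6.267))/3.2588=-5.1037, w=(-10.3651−(-6.267))/3.2588=-1.2575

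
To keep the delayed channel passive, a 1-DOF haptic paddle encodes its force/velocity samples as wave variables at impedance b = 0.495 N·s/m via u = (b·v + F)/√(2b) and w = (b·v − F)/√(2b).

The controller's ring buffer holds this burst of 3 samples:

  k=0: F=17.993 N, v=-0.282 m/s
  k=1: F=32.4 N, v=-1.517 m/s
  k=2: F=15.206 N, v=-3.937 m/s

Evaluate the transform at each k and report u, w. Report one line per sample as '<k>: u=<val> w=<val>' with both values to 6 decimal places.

0: u=17.943352 w=-18.223939
1: u=31.808527 w=-33.317923
2: u=13.323972 w=-17.241238

k=0: b·v=0.495×(-0.282)=-0.139590; √(2b)=0.994987; u=(-0.139590+17.993)/0.994987=17.943352, w=(-0.139590−17.993)/0.994987=-18.223939
k=1: b·v=0.495×(-1.517)=-0.750915; √(2b)=0.994987; u=(-0.750915+32.4)/0.994987=31.808527, w=(-0.750915−32.4)/0.994987=-33.317923
k=2: b·v=0.495×(-3.937)=-1.948815; √(2b)=0.994987; u=(-1.948815+15.206)/0.994987=13.323972, w=(-1.948815−15.206)/0.994987=-17.241238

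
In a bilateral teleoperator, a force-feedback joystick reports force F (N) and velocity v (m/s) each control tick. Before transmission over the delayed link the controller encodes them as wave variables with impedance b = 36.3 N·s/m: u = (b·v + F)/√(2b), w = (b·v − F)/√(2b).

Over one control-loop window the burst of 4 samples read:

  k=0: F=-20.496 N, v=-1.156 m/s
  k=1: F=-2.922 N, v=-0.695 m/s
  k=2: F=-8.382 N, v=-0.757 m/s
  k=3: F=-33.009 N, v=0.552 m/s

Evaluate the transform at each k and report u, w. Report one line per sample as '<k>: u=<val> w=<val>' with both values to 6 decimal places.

k=0: b·v=36.3×(-1.156)=-41.962800; √(2b)=8.520563; u=(-41.962800+(-20.496))/8.520563=-7.330360, w=(-41.962800−(-20.496))/8.520563=-2.519411
k=1: b·v=36.3×(-0.695)=-25.228500; √(2b)=8.520563; u=(-25.228500+(-2.922))/8.520563=-3.303831, w=(-25.228500−(-2.922))/8.520563=-2.617961
k=2: b·v=36.3×(-0.757)=-27.479100; √(2b)=8.520563; u=(-27.479100+(-8.382))/8.520563=-4.208771, w=(-27.479100−(-8.382))/8.520563=-2.241295
k=3: b·v=36.3×0.552=20.037600; √(2b)=8.520563; u=(20.037600+(-33.009))/8.520563=-1.522364, w=(20.037600−(-33.009))/8.520563=6.225715

0: u=-7.330360 w=-2.519411
1: u=-3.303831 w=-2.617961
2: u=-4.208771 w=-2.241295
3: u=-1.522364 w=6.225715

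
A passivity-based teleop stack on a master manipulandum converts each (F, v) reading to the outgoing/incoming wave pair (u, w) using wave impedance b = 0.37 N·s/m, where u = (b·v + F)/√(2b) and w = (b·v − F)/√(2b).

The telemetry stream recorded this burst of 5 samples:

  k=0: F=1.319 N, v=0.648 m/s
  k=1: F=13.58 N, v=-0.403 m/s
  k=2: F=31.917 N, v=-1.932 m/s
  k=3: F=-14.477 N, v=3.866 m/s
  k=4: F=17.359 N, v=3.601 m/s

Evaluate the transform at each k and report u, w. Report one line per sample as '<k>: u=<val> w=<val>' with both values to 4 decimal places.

0: u=1.8120 w=-1.2546
1: u=15.6131 w=-15.9598
2: u=36.2718 w=-37.9337
3: u=-15.1663 w=18.4920
4: u=21.7283 w=-18.6306

k=0: b·v=0.37×0.648=0.2398; √(2b)=0.8602; u=(0.2398+1.319)/0.8602=1.8120, w=(0.2398−1.319)/0.8602=-1.2546
k=1: b·v=0.37×(-0.403)=-0.1491; √(2b)=0.8602; u=(-0.1491+13.58)/0.8602=15.6131, w=(-0.1491−13.58)/0.8602=-15.9598
k=2: b·v=0.37×(-1.932)=-0.7148; √(2b)=0.8602; u=(-0.7148+31.917)/0.8602=36.2718, w=(-0.7148−31.917)/0.8602=-37.9337
k=3: b·v=0.37×3.866=1.4304; √(2b)=0.8602; u=(1.4304+(-14.477))/0.8602=-15.1663, w=(1.4304−(-14.477))/0.8602=18.4920
k=4: b·v=0.37×3.601=1.3324; √(2b)=0.8602; u=(1.3324+17.359)/0.8602=21.7283, w=(1.3324−17.359)/0.8602=-18.6306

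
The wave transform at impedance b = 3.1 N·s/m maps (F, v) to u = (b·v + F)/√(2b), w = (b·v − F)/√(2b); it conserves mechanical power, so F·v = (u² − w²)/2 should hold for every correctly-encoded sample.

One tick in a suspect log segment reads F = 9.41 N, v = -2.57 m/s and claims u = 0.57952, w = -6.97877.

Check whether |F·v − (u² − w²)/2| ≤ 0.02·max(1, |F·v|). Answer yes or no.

yes

F·v = 9.41×(-2.57) = -24.18370 W.
(u² − w²)/2 = (0.33584 − 48.70323)/2 = -24.18369 W.
|Δ| = 0.00001;  2% of max(1, |F·v|) = 0.48367.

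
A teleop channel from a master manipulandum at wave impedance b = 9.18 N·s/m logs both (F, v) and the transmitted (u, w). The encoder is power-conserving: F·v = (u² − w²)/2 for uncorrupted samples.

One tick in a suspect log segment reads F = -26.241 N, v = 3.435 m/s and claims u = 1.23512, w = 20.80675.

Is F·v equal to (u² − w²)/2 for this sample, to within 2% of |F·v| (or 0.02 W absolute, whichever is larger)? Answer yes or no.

no

F·v = (-26.241)×3.435 = -90.13783 W.
(u² − w²)/2 = (1.52552 − 432.92085)/2 = -215.69766 W.
|Δ| = 125.55983;  2% of max(1, |F·v|) = 1.80276.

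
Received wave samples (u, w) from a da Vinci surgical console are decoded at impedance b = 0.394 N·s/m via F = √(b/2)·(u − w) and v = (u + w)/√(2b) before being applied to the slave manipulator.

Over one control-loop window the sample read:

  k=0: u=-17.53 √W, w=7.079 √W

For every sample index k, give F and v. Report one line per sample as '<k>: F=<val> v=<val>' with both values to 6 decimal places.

0: F=-10.922626 v=-11.773206

k=0: u−w=-24.609000, u+w=-10.451000; √(b/2)=0.443847, √(2b)=0.887694; F=0.443847×(-24.609)=-10.922626, v=-10.451000/0.887694=-11.773206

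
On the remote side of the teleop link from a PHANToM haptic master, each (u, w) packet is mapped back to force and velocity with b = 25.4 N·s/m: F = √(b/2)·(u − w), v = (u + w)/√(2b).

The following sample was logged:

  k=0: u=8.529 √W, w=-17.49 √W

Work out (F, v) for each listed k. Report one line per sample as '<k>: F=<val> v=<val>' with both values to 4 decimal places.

k=0: u−w=26.0190, u+w=-8.9610; √(b/2)=3.5637, √(2b)=7.1274; F=3.5637×26.019=92.7241, v=-8.9610/7.1274=-1.2573

0: F=92.7241 v=-1.2573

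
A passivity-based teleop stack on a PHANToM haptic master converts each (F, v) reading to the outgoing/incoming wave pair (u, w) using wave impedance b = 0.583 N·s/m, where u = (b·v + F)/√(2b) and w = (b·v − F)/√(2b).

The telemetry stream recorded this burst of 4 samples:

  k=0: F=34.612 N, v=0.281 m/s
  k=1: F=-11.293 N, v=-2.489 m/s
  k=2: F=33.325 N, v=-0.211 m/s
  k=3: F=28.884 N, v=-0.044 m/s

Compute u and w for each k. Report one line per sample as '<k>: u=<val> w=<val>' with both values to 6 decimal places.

0: u=32.205359 w=-31.901931
1: u=-11.802104 w=9.114445
2: u=30.747853 w=-30.975694
3: u=26.725276 w=-26.772787

k=0: b·v=0.583×0.281=0.163823; √(2b)=1.079815; u=(0.163823+34.612)/1.079815=32.205359, w=(0.163823−34.612)/1.079815=-31.901931
k=1: b·v=0.583×(-2.489)=-1.451087; √(2b)=1.079815; u=(-1.451087+(-11.293))/1.079815=-11.802104, w=(-1.451087−(-11.293))/1.079815=9.114445
k=2: b·v=0.583×(-0.211)=-0.123013; √(2b)=1.079815; u=(-0.123013+33.325)/1.079815=30.747853, w=(-0.123013−33.325)/1.079815=-30.975694
k=3: b·v=0.583×(-0.044)=-0.025652; √(2b)=1.079815; u=(-0.025652+28.884)/1.079815=26.725276, w=(-0.025652−28.884)/1.079815=-26.772787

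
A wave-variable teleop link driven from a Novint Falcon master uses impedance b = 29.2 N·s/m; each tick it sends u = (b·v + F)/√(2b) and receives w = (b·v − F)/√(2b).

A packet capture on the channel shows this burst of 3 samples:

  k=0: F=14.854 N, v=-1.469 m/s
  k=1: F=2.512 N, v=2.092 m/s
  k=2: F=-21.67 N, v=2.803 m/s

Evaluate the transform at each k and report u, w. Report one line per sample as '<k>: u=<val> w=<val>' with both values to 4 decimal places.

k=0: b·v=29.2×(-1.469)=-42.8948; √(2b)=7.6420; u=(-42.8948+14.854)/7.6420=-3.6693, w=(-42.8948−14.854)/7.6420=-7.5568
k=1: b·v=29.2×2.092=61.0864; √(2b)=7.6420; u=(61.0864+2.512)/7.6420=8.3222, w=(61.0864−2.512)/7.6420=7.6648
k=2: b·v=29.2×2.803=81.8476; √(2b)=7.6420; u=(81.8476+(-21.67))/7.6420=7.8746, w=(81.8476−(-21.67))/7.6420=13.5459

0: u=-3.6693 w=-7.5568
1: u=8.3222 w=7.6648
2: u=7.8746 w=13.5459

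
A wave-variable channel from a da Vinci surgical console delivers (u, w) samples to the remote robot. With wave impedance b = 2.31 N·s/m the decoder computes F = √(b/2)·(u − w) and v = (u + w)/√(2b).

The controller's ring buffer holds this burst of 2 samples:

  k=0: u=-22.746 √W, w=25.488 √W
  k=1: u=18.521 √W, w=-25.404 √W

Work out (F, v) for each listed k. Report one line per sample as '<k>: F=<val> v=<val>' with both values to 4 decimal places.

0: F=-51.8375 v=1.2757
1: F=47.2066 v=-3.2023

k=0: u−w=-48.2340, u+w=2.7420; √(b/2)=1.0747, √(2b)=2.1494; F=1.0747×(-48.234)=-51.8375, v=2.7420/2.1494=1.2757
k=1: u−w=43.9250, u+w=-6.8830; √(b/2)=1.0747, √(2b)=2.1494; F=1.0747×43.925=47.2066, v=-6.8830/2.1494=-3.2023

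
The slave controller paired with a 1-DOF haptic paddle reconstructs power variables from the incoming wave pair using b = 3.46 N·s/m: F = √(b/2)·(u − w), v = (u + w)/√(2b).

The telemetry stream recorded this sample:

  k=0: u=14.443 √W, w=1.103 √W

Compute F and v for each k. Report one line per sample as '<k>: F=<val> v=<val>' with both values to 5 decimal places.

k=0: u−w=13.34000, u+w=15.54600; √(b/2)=1.31529, √(2b)=2.63059; F=1.31529×13.34=17.54603, v=15.54600/2.63059=5.90970

0: F=17.54603 v=5.90970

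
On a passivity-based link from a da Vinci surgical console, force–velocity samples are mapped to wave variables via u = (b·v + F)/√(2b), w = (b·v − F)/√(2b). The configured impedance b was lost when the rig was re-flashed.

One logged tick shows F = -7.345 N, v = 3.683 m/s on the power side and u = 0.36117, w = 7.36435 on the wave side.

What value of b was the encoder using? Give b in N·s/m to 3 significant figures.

b = 2.2 N·s/m

u + w = 7.72552;  u + w = √(2b)·v, so √(2b) = 7.72552/3.683 = 2.09762.
b = (√(2b))²/2 = 4.39999/2 = 2.20000.
(Check via u − w = 2F/√(2b): u − w = -7.00318, 2F/√(2b) = -7.00319.)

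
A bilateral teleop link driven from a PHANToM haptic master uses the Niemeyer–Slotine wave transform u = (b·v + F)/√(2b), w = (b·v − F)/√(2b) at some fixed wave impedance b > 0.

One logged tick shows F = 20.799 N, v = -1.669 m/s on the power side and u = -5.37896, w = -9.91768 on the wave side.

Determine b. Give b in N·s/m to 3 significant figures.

b = 42 N·s/m

u + w = -15.2966;  u + w = √(2b)·v, so √(2b) = -15.2966/(-1.669) = 9.1652.
b = (√(2b))²/2 = 84.0000/2 = 42.0000.
(Check via u − w = 2F/√(2b): u − w = 4.5387, 2F/√(2b) = 4.5387.)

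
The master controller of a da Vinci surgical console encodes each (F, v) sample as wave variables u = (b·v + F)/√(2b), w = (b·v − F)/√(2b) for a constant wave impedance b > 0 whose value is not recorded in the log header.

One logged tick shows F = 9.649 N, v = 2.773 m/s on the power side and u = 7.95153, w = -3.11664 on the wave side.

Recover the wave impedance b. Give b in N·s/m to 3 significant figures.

b = 1.52 N·s/m

u + w = 4.8349;  u + w = √(2b)·v, so √(2b) = 4.8349/2.773 = 1.7436.
b = (√(2b))²/2 = 3.0400/2 = 1.5200.
(Check via u − w = 2F/√(2b): u − w = 11.0682, 2F/√(2b) = 11.0682.)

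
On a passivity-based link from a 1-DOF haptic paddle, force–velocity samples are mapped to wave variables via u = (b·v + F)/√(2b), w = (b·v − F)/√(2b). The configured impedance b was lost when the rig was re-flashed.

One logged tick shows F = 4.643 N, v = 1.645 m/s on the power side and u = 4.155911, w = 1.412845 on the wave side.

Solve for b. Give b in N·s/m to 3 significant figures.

b = 5.73 N·s/m

u + w = 5.568756;  u + w = √(2b)·v, so √(2b) = 5.568756/1.645 = 3.385262.
b = (√(2b))²/2 = 11.459999/2 = 5.729999.
(Check via u − w = 2F/√(2b): u − w = 2.743066, 2F/√(2b) = 2.743067.)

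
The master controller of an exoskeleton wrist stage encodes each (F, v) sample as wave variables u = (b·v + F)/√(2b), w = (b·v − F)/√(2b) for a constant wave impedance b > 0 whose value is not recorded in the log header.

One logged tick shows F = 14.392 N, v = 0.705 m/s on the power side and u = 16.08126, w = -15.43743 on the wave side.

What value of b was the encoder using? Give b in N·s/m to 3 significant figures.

b = 0.417 N·s/m

u + w = 0.64383;  u + w = √(2b)·v, so √(2b) = 0.64383/0.705 = 0.91323.
b = (√(2b))²/2 = 0.83400/2 = 0.41700.
(Check via u − w = 2F/√(2b): u − w = 31.51869, 2F/√(2b) = 31.51875.)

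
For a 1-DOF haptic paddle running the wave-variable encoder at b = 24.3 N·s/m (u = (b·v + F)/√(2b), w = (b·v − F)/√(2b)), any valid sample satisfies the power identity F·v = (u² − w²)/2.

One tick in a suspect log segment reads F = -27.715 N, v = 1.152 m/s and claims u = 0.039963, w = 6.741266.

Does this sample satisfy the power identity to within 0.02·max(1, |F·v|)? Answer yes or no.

no

F·v = (-27.715)×1.152 = -31.927680 W.
(u² − w²)/2 = (0.001597 − 45.444667)/2 = -22.721535 W.
|Δ| = 9.206145;  2% of max(1, |F·v|) = 0.638554.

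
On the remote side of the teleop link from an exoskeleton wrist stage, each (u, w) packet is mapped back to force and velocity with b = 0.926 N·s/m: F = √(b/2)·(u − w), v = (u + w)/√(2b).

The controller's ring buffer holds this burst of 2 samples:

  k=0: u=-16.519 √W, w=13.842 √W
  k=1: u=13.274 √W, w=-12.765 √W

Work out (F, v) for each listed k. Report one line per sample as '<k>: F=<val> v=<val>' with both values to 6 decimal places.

0: F=-20.658870 v=-1.967107
1: F=17.718004 v=0.374022

k=0: u−w=-30.361000, u+w=-2.677000; √(b/2)=0.680441, √(2b)=1.360882; F=0.680441×(-30.361)=-20.658870, v=-2.677000/1.360882=-1.967107
k=1: u−w=26.039000, u+w=0.509000; √(b/2)=0.680441, √(2b)=1.360882; F=0.680441×26.039=17.718004, v=0.509000/1.360882=0.374022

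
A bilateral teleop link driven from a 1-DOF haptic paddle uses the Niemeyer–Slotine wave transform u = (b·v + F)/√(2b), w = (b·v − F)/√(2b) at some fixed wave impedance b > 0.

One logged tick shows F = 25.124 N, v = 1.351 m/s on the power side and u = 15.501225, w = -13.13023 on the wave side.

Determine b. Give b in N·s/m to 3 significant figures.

u + w = 2.370995;  u + w = √(2b)·v, so √(2b) = 2.370995/1.351 = 1.754993.
b = (√(2b))²/2 = 3.079999/2 = 1.540000.
(Check via u − w = 2F/√(2b): u − w = 28.631455, 2F/√(2b) = 28.631460.)

b = 1.54 N·s/m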